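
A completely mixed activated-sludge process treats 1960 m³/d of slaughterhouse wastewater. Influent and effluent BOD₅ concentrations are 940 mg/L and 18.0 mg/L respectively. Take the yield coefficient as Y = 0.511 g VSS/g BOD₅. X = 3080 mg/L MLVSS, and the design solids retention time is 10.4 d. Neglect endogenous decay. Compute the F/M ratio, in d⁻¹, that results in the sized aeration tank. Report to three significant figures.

F/M ≈ 0.192 d⁻¹

Biomass mass balance (decay neglected): V·X = Y·Q·(S₀ − S)·θ_c, so V = 0.511 × 1960 × (940 − 18.0) × 10.4 / 3080 = 3118 m³.
F/M = applied load / biomass = Q·S₀/(V·X) = 1960 × 940 / (3118 × 3080) = 0.1918 d⁻¹.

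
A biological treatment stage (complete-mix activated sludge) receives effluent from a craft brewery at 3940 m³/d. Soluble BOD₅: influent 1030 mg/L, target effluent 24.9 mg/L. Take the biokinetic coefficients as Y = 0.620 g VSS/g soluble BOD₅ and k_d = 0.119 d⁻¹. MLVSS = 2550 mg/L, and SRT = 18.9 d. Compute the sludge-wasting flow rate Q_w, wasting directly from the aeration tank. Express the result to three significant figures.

Q_w ≈ 296 m³/d

Rearranging the biomass balance for a CMAS with decay, V = Y·Q·ΔS·θ_c / [X·(1+k_d θ_c)] = 0.620 × 3940 × (1030 − 24.9) × 18.9 / [2550 × (1 + 0.119 × 18.9)] = 4.64×10^7 / 8285 = 5601 m³.
With mixed-liquor wasting, θ_c = V/Q_w, so Q_w = V/θ_c = 5601/18.9 = 296.3 m³/d.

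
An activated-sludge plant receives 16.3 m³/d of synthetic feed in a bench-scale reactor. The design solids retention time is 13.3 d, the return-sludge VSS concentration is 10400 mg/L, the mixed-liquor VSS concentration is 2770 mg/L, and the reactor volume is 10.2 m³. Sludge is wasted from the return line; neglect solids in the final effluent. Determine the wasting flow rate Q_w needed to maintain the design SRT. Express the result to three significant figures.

Q_w = (V·X)/(θ_c X_r) = 10.20 × 2770 / (13.3 × 10400) = 0.2043 m³/d.

Q_w ≈ 0.204 m³/d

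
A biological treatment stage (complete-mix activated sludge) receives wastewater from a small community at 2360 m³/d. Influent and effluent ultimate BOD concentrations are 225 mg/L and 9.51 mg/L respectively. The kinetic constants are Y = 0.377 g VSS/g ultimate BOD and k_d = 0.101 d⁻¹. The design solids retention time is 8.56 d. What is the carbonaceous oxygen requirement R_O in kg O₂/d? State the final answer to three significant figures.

The observed yield is Y_obs = Y/(1 + k_d·θ_c) = 0.377 / (1 + 0.101 × 8.56) = 0.377 / 1.865 = 0.2022 g VSS per g ultimate BOD removed.
Substrate removed = Q·(S₀ − S) = 2360 m³/d × (225 − 9.51) g/m³ = 5.09×10^5 g/d = 508.6 kg/d.
P_X = Y_obs·Q·(S₀ − S) = 0.2022 × 508.6 = 102.8 kg VSS/d.
R_O = Q·(S₀ − S) − 1.42·P_X = 508.6 − 1.42 × 102.8 = 362.5 kg O₂/d.

R_O ≈ 363 kg O₂/d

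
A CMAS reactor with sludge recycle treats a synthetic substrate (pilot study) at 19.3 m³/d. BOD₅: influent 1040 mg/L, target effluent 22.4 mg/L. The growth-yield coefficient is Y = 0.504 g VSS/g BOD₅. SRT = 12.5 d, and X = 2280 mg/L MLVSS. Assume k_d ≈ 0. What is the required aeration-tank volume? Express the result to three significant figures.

V ≈ 54.3 m³

With k_d = 0 the design equation reduces to V = Y Q (S₀−S) θ_c / X = 0.504 × 19.3 × (1040 − 22.4) × 12.5 / 2280 = 54.27 m³.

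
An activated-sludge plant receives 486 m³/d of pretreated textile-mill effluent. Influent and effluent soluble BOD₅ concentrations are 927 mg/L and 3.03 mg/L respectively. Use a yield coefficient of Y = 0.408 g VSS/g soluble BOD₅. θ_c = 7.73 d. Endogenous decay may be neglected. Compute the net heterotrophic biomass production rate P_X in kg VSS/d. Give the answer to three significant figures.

With endogenous decay neglected, the observed yield equals the true yield: Y_obs = Y = 0.408 g VSS/g soluble BOD₅.
Mass of soluble BOD₅ removed per day: Q(S₀ − S) = 486 × 924.0 g/m³ = 449.0 kg/d.
So the net sludge growth is P_X = 0.4080 × 449.0 = 183.2 kg VSS/d.

P_X ≈ 183 kg VSS/d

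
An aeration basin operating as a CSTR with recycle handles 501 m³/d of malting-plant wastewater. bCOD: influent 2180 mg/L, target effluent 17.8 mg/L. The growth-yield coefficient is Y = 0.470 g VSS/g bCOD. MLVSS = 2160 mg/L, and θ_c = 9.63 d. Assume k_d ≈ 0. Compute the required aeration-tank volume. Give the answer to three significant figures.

V ≈ 2270 m³

With k_d = 0 the design equation reduces to V = Y Q (S₀−S) θ_c / X = 0.470 × 501 × (2180 − 17.8) × 9.63 / 2160 = 2270 m³.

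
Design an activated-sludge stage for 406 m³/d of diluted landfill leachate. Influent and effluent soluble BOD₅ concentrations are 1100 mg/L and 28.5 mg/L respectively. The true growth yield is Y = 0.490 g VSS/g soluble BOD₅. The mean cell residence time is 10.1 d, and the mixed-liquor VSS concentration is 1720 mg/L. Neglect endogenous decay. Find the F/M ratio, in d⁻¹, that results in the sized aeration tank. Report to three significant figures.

Biomass mass balance (decay neglected): V·X = Y·Q·(S₀ − S)·θ_c, so V = 0.490 × 406 × (1100 − 28.5) × 10.1 / 1720 = 1252 m³.
F/M = Q·S₀ / (V·X) = 406 × 1100 / (1252 × 1720) = 0.2074 g soluble BOD₅·(g VSS·d)⁻¹.

F/M ≈ 0.207 d⁻¹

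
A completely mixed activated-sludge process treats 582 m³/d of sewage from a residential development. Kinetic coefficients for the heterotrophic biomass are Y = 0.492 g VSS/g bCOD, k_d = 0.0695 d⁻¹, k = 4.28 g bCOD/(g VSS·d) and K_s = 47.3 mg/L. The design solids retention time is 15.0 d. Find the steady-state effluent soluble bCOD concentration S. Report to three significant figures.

S ≈ 3.27 mg/L

From the Monod/SRT balance for a CMAS, S = K_s·(1+k_d θ_c)/[θ_c·(Y k − k_d) − 1] = 47.3 × (1 + 0.0695 × 15.0) / [15.0 × (0.492 × 4.28 − 0.0695) − 1] = 96.61 / 29.54 = 3.270 mg/L.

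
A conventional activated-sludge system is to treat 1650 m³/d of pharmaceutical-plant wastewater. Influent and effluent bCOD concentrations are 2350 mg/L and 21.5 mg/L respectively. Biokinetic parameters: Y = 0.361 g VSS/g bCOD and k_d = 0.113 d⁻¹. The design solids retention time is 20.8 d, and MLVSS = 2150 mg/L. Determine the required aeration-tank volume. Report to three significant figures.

V ≈ 4000 m³

Rearranging the biomass balance for a CMAS with decay, V = Y·Q·ΔS·θ_c / [X·(1+k_d θ_c)] = 0.361 × 1650 × (2350 − 21.5) × 20.8 / [2150 × (1 + 0.113 × 20.8)] = 2.88×10^7 / 7203 = 4005 m³.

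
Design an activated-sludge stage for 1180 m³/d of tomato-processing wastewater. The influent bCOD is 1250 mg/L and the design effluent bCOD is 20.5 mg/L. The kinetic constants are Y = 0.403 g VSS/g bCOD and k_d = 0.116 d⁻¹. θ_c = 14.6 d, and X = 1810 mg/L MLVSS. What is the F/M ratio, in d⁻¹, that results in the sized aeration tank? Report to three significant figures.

Steady-state biomass mass balance: V·X·(1 + k_d·θ_c) = Y·Q·(S₀ − S)·θ_c, so V = 0.403 × 1180 × (1250 − 20.5) × 14.6 / [1810 × (1 + 0.116 × 14.6)] = 8.54×10^6 / 4875 = 1751 m³.
F/M = Q·S₀ / (V·X) = 1180 × 1250 / (1751 × 1810) = 0.4654 g bCOD·(g VSS·d)⁻¹.

F/M ≈ 0.465 d⁻¹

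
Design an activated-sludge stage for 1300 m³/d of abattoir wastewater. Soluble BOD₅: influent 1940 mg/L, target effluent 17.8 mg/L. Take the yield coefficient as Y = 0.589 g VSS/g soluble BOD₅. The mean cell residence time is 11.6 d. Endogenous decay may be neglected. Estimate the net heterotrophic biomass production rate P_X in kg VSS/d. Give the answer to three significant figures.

P_X ≈ 1470 kg VSS/d

With endogenous decay neglected, the observed yield equals the true yield: Y_obs = Y = 0.589 g VSS/g soluble BOD₅.
Substrate removed = Q·(S₀ − S) = 1300 m³/d × (1940 − 17.8) g/m³ = 2.5×10^6 g/d = 2499 kg/d.
P_X = Y_obs · Q(S₀ − S) = 0.5890 × 2499 = 1472 kg VSS/d.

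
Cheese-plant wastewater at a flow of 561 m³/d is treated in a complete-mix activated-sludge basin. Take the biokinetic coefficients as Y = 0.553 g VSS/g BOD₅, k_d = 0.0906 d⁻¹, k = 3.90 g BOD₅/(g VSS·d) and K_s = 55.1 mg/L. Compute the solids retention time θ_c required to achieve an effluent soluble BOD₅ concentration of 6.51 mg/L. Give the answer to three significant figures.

θ_c ≈ 7.28 d

At the target effluent, Y k S/(K_s+S) = 0.553×3.90×6.51/61.61 = 0.2279 d⁻¹.
Then 1/θ_c = μ − k_d = 0.2279 − 0.0906 = 0.1373 d⁻¹, giving θ_c = 7.284 d.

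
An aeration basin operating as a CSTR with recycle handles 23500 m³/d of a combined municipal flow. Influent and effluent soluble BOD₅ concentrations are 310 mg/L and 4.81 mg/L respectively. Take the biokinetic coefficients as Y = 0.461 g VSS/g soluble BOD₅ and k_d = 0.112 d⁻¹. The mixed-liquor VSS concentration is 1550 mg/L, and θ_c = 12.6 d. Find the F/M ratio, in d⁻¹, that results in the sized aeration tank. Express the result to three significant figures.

F/M ≈ 0.422 d⁻¹

Steady-state biomass mass balance: V·X·(1 + k_d·θ_c) = Y·Q·(S₀ − S)·θ_c, so V = 0.461 × 23500 × (310 − 4.81) × 12.6 / [1550 × (1 + 0.112 × 12.6)] = 4.17×10^7 / 3737 = 11147 m³.
Food-to-microorganism ratio F/M = Q S₀ / (V X) = 23500 × 310 / (11147 × 1550) = 0.4217 d⁻¹.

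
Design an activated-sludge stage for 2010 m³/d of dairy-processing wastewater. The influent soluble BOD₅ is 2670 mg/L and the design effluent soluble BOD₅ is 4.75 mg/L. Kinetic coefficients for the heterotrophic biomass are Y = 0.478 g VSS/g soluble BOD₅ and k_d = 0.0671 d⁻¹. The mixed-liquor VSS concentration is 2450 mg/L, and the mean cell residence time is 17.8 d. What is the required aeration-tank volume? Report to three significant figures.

V ≈ 8480 m³

Steady-state biomass mass balance: V·X·(1 + k_d·θ_c) = Y·Q·(S₀ − S)·θ_c, so V = 0.478 × 2010 × (2670 − 4.75) × 17.8 / [2450 × (1 + 0.0671 × 17.8)] = 4.56×10^7 / 5376 = 8478 m³.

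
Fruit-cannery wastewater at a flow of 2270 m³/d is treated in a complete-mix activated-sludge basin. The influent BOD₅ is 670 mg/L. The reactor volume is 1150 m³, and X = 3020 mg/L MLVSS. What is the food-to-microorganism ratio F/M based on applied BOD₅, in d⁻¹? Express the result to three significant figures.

F/M ≈ 0.438 d⁻¹

Food-to-microorganism ratio F/M = Q S₀ / (V X) = 2270 × 670 / (1150 × 3020) = 0.4379 d⁻¹.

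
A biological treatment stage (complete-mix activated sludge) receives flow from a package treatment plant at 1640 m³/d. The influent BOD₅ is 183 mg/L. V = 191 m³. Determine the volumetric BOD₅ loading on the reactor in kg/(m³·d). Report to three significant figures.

L_v ≈ 1.57 kg BOD₅/(m³·d)

Volumetric loading L_v = Q·S₀ / V = 1640 × 183 g/m³ / 191.0 m³ = 1571 g/(m³·d) = 1.571 kg BOD₅/(m³·d).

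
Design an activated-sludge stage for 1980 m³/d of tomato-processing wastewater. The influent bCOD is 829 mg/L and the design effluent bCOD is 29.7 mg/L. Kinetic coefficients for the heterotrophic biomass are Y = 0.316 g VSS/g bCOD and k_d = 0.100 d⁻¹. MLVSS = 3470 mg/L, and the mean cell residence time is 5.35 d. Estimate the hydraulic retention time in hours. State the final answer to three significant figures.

Steady-state biomass mass balance: V·X·(1 + k_d·θ_c) = Y·Q·(S₀ − S)·θ_c, so V = 0.316 × 1980 × (829 − 29.7) × 5.35 / [3470 × (1 + 0.100 × 5.35)] = 2.68×10^6 / 5326 = 502.3 m³.
Hydraulic retention time τ = V/Q = 502.3 / 1980 = 0.2537 d = 6.089 h.

τ ≈ 6.09 h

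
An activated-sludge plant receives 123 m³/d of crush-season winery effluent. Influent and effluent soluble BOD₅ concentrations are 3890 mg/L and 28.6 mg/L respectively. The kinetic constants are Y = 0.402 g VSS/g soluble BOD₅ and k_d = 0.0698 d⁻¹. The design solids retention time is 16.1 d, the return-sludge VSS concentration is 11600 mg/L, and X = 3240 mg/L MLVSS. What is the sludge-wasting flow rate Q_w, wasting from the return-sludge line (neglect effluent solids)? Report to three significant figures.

Rearranging the biomass balance for a CMAS with decay, V = Y·Q·ΔS·θ_c / [X·(1+k_d θ_c)] = 0.402 × 123 × (3890 − 28.6) × 16.1 / [3240 × (1 + 0.0698 × 16.1)] = 3.07×10^6 / 6881 = 446.7 m³.
θ_c = V·X/(Q_w·X_r) when wasting from the recycle, so Q_w = V·X/(θ_c·X_r) = 446.7 × 3240 / (16.1 × 11600) = 7.750 m³/d.

Q_w ≈ 7.75 m³/d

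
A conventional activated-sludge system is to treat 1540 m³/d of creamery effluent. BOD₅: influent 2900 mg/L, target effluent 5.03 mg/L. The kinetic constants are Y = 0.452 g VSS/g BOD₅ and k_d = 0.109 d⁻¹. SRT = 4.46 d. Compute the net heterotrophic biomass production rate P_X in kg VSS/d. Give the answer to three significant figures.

Y_obs = Y / (1 + k_d θ_c) = 0.452 / (1 + 0.109 × 4.46) = 0.452 / 1.486 = 0.3041.
Substrate removed = Q·(S₀ − S) = 1540 m³/d × (2900 − 5.03) g/m³ = 4.46×10^6 g/d = 4458 kg/d.
So the net sludge growth is P_X = 0.3041 × 4458 = 1356 kg VSS/d.

P_X ≈ 1360 kg VSS/d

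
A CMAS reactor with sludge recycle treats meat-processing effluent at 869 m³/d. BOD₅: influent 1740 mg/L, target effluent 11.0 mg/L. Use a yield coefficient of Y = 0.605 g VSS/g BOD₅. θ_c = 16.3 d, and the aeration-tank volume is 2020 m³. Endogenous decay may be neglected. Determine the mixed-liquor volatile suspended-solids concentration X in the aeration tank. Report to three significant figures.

X ≈ 7340 mg/L

X = Y·Q·ΔS·θ_c / V = 0.605 × 869 × (1740 − 11.0) × 16.3 / 2020 = 7335 mg/L.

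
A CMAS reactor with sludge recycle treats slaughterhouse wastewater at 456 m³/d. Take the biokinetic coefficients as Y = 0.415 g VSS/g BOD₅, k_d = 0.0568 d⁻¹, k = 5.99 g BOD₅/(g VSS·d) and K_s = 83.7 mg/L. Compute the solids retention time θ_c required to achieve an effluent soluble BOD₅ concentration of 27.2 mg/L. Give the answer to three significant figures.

Specific growth rate at S = 27.2 mg/L: μ = YkS/(K_s+S) = 0.415·5.99·27.2/(83.7+27.2) = 0.6097 d⁻¹.
Then 1/θ_c = μ − k_d = 0.6097 − 0.0568 = 0.5529 d⁻¹, giving θ_c = 1.809 d.

θ_c ≈ 1.81 d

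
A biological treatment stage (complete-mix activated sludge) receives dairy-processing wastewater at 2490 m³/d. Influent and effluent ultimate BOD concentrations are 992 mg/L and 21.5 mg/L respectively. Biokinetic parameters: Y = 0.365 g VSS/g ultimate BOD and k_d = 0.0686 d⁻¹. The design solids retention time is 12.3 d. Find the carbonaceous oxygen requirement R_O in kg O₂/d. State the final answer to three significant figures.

R_O ≈ 1740 kg O₂/d

Correct the yield for decay: Y_obs = Y/(1 + k_d θ_c) = 0.365 / (1 + 0.0686 × 12.3) = 0.365 / 1.844 = 0.1980.
ΔS = 992 − 21.5 = 970.5 mg/L, so the substrate removal rate is 2490 × 970.5/1000 = 2417 kg ultimate BOD/d.
Biomass synthesised: P_X = Y_obs × 2417 = 478.4 kg VSS/d.
R_O = Q·(S₀ − S) − 1.42·P_X = 2417 − 1.42 × 478.4 = 1737 kg O₂/d.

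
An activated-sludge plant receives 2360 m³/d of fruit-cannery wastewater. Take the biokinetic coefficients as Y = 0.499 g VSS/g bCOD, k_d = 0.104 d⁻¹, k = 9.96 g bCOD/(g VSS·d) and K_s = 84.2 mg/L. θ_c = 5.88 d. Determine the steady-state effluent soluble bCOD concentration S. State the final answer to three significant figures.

S ≈ 4.91 mg/L

Effluent substrate depends only on kinetics and SRT: S = K_s(1 + k_d θ_c) / [θ_c(Yk − k_d) − 1] = 84.2 × (1 + 0.104 × 5.88) / [5.88 × (0.499 × 9.96 − 0.104) − 1] = 135.7 / 27.61 = 4.914 mg/L.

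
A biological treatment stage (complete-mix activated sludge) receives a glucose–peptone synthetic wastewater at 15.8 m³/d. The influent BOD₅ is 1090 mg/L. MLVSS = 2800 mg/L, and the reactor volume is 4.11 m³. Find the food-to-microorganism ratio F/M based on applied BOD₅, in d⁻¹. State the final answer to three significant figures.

F/M = Q·S₀ / (V·X) = 15.8 × 1090 / (4.110 × 2800) = 1.497 g BOD₅·(g VSS·d)⁻¹.

F/M ≈ 1.50 d⁻¹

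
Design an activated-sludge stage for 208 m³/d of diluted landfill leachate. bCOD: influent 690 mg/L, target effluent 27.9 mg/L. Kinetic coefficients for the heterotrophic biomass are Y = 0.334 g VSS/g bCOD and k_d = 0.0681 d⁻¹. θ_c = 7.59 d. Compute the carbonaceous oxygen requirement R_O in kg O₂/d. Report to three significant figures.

R_O ≈ 94.7 kg O₂/d

Correct the yield for decay: Y_obs = Y/(1 + k_d θ_c) = 0.334 / (1 + 0.0681 × 7.59) = 0.334 / 1.517 = 0.2202.
Substrate removed = Q·(S₀ − S) = 208 m³/d × (690 − 27.9) g/m³ = 1.38×10^5 g/d = 137.7 kg/d.
Net sludge production P_X = 0.2202 × 137.7 = 30.32 kg VSS/d.
R_O = Q·ΔS − 1.42 P_X = 137.7 − 43.06 = 94.66 kg O₂/d.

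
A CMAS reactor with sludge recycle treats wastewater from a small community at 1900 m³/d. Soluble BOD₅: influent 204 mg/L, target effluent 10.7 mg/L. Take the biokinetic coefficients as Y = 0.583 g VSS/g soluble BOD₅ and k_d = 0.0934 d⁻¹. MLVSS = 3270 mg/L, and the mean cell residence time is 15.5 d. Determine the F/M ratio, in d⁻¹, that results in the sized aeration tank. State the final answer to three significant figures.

Rearranging the biomass balance for a CMAS with decay, V = Y·Q·ΔS·θ_c / [X·(1+k_d θ_c)] = 0.583 × 1900 × (204 − 10.7) × 15.5 / [3270 × (1 + 0.0934 × 15.5)] = 3.32×10^6 / 8004 = 414.6 m³.
F/M = applied load / biomass = Q·S₀/(V·X) = 1900 × 204 / (414.6 × 3270) = 0.2859 d⁻¹.

F/M ≈ 0.286 d⁻¹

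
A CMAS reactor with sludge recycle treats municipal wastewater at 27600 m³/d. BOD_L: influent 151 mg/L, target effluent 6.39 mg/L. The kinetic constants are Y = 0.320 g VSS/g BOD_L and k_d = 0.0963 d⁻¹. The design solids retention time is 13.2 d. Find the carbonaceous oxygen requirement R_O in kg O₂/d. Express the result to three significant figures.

R_O ≈ 3190 kg O₂/d

The observed yield is Y_obs = Y/(1 + k_d·θ_c) = 0.320 / (1 + 0.0963 × 13.2) = 0.320 / 2.271 = 0.1409 g VSS per g BOD_L removed.
Mass of BOD_L removed per day: Q(S₀ − S) = 27600 × 144.6 g/m³ = 3991 kg/d.
P_X = Y_obs·Q·(S₀ − S) = 0.1409 × 3991 = 562.4 kg VSS/d.
R_O = Q·ΔS − 1.42 P_X = 3991 − 798.5 = 3193 kg O₂/d.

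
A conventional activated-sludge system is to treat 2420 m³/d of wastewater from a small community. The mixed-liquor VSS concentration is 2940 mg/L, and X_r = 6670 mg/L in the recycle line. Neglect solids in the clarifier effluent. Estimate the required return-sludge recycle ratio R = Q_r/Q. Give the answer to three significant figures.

R = Q_r/Q = X/(X_r − X) = 2940 / (6670 − 2940) = 0.7882.

R ≈ 0.788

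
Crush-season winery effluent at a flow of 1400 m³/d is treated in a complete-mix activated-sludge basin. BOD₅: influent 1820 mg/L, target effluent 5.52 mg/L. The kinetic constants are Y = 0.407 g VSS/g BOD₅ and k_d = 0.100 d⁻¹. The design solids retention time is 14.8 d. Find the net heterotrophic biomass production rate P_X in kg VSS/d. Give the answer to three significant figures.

The observed yield is Y_obs = Y/(1 + k_d·θ_c) = 0.407 / (1 + 0.100 × 14.8) = 0.407 / 2.480 = 0.1641 g VSS per g BOD₅ removed.
ΔS = 1820 − 5.52 = 1814 mg/L, so the substrate removal rate is 1400 × 1814/1000 = 2540 kg BOD₅/d.
P_X = Y_obs · Q(S₀ − S) = 0.1641 × 2540 = 416.9 kg VSS/d.

P_X ≈ 417 kg VSS/d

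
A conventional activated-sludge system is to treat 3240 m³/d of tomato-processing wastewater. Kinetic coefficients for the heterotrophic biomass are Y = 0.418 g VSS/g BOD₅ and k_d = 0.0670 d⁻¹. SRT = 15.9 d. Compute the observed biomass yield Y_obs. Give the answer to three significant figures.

Observed yield with endogenous decay: Y_obs = Y / (1 + k_d·θ_c) = 0.418 / (1 + 0.0670 × 15.9) = 0.418 / 2.065 = 0.2024 g VSS/g BOD₅.

Y_obs ≈ 0.202 g VSS/g BOD₅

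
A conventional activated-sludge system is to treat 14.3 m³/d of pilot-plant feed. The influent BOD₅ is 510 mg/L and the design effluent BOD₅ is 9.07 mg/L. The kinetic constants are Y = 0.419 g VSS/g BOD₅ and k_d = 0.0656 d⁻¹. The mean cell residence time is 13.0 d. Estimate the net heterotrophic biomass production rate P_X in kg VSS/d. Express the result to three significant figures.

Correct the yield for decay: Y_obs = Y/(1 + k_d θ_c) = 0.419 / (1 + 0.0656 × 13.0) = 0.419 / 1.853 = 0.2261.
Mass of BOD₅ removed per day: Q(S₀ − S) = 14.3 × 500.9 g/m³ = 7.163 kg/d.
P_X = Y_obs · Q(S₀ − S) = 0.2261 × 7.163 = 1.620 kg VSS/d.

P_X ≈ 1.62 kg VSS/d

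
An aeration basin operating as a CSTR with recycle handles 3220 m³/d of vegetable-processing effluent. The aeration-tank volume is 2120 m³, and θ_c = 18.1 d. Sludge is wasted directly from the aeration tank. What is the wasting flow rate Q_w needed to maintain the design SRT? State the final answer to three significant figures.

Q_w ≈ 117 m³/d

Wasting from the aeration tank: Q_w = V / θ_c = 2120 / 18.1 = 117.1 m³/d.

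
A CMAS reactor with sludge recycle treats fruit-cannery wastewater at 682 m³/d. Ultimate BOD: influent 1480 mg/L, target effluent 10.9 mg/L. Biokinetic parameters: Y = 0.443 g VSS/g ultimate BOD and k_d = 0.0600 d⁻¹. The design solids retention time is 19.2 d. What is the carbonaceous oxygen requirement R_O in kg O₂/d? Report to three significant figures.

Correct the yield for decay: Y_obs = Y/(1 + k_d θ_c) = 0.443 / (1 + 0.0600 × 19.2) = 0.443 / 2.152 = 0.2059.
Q·(S₀ − S) = 682 × (1480 − 10.9) × 10⁻³ = 1002 kg/d removed.
P_X = Y_obs·Q·(S₀ − S) = 0.2059 × 1002 = 206.3 kg VSS/d.
Carbonaceous O₂ demand = substrate oxidised − cell-mass equivalent = 1002 − 1.42 × 206.3 = 709.0 kg O₂/d.

R_O ≈ 709 kg O₂/d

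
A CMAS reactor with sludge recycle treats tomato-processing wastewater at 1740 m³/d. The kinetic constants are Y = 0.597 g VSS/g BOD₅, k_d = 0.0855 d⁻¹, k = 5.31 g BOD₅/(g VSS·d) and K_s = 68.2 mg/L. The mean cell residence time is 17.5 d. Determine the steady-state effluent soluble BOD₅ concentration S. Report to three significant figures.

For a completely mixed reactor with recycle the Lawrence–McCarty relation gives S = K_s·(1 + k_d·θ_c) / [θ_c·(Y·k − k_d) − 1] = 68.2 × (1 + 0.0855 × 17.5) / [17.5 × (0.597 × 5.31 − 0.0855) − 1] = 170.2 / 52.98 = 3.213 mg/L.

S ≈ 3.21 mg/L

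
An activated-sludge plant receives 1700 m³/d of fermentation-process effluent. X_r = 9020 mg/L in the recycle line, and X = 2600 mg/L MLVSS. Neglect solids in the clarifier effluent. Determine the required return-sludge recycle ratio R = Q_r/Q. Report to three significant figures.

R ≈ 0.405

Mass balance around the secondary clarifier (neglecting effluent solids): R = X / (X_r − X) = 2600 / (9020 − 2600) = 0.4050.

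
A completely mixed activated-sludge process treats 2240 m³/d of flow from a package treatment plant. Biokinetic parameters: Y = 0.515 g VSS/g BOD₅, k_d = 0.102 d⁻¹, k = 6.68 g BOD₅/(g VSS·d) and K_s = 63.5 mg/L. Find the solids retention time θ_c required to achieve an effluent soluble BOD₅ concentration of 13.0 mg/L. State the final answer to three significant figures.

From 1/θ_c = Y·k·S/(K_s + S) − k_d: Y·k·S/(K_s+S) = 0.515 × 6.68 × 13.0 / (63.5 + 13.0) = 0.5846 d⁻¹.
Then 1/θ_c = μ − k_d = 0.5846 − 0.102 = 0.4826 d⁻¹, giving θ_c = 2.072 d.

θ_c ≈ 2.07 d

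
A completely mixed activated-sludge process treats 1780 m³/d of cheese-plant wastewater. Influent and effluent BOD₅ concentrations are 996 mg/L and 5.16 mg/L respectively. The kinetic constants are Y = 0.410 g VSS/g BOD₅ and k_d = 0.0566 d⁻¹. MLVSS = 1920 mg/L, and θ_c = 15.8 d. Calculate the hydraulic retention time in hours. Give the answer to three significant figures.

Steady-state biomass mass balance: V·X·(1 + k_d·θ_c) = Y·Q·(S₀ − S)·θ_c, so V = 0.410 × 1780 × (996 − 5.16) × 15.8 / [1920 × (1 + 0.0566 × 15.8)] = 1.14×10^7 / 3637 = 3141 m³.
Hydraulic retention time τ = V/Q = 3141 / 1780 = 1.765 d = 42.36 h.

τ ≈ 42.4 h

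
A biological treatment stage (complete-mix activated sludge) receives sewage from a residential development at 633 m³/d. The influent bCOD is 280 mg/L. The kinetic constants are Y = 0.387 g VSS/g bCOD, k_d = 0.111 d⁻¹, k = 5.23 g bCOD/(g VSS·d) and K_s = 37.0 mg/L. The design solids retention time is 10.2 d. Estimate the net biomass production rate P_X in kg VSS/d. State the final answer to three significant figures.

For a completely mixed reactor with recycle the Lawrence–McCarty relation gives S = K_s·(1 + k_d·θ_c) / [θ_c·(Y·k − k_d) − 1] = 37.0 × (1 + 0.111 × 10.2) / [10.2 × (0.387 × 5.23 − 0.111) − 1] = 78.89 / 18.51 = 4.261 mg/L.
Observed yield with endogenous decay: Y_obs = Y / (1 + k_d·θ_c) = 0.387 / (1 + 0.111 × 10.2) = 0.387 / 2.132 = 0.1815 g VSS/g bCOD.
Q·(S₀ − S) = 633 × (280 − 4.26) × 10⁻³ = 174.5 kg/d removed.
Net biomass production P_X = Y_obs × Q·(S₀ − S) = 0.1815 × 174.5 = 31.68 kg VSS/d.

P_X ≈ 31.7 kg VSS/d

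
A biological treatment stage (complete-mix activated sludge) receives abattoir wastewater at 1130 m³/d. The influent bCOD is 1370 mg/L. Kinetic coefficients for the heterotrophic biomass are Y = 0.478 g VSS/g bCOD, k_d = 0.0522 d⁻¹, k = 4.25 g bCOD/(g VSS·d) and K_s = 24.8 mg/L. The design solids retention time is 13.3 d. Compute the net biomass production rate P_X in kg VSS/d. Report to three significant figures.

For a completely mixed reactor with recycle the Lawrence–McCarty relation gives S = K_s·(1 + k_d·θ_c) / [θ_c·(Y·k − k_d) − 1] = 24.8 × (1 + 0.0522 × 13.3) / [13.3 × (0.478 × 4.25 − 0.0522) − 1] = 42.02 / 25.32 = 1.659 mg/L.
Correct the yield for decay: Y_obs = Y/(1 + k_d θ_c) = 0.478 / (1 + 0.0522 × 13.3) = 0.478 / 1.694 = 0.2821.
Q·(S₀ − S) = 1130 × (1370 − 1.66) × 10⁻³ = 1546 kg/d removed.
P_X = Y_obs · Q(S₀ − S) = 0.2821 × 1546 = 436.2 kg VSS/d.

P_X ≈ 436 kg VSS/d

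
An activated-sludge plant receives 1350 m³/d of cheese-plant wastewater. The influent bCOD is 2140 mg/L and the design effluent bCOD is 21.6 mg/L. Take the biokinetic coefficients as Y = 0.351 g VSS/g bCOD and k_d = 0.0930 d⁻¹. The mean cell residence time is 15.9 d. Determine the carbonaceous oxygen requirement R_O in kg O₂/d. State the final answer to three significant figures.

R_O ≈ 2280 kg O₂/d

Observed yield with endogenous decay: Y_obs = Y / (1 + k_d·θ_c) = 0.351 / (1 + 0.0930 × 15.9) = 0.351 / 2.479 = 0.1416 g VSS/g bCOD.
Q·(S₀ − S) = 1350 × (2140 − 21.6) × 10⁻³ = 2860 kg/d removed.
Net sludge production P_X = 0.1416 × 2860 = 405.0 kg VSS/d.
Carbonaceous O₂ demand = substrate oxidised − cell-mass equivalent = 2860 − 1.42 × 405.0 = 2285 kg O₂/d.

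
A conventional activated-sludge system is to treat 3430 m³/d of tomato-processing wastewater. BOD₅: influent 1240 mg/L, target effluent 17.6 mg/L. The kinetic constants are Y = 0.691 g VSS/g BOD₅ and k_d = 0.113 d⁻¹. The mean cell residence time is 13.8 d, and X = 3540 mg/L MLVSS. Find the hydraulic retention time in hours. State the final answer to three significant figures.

τ ≈ 30.9 h

From the SRT design equation V = Y Q (S₀−S) θ_c / [X (1 + k_d θ_c)] = 0.691 × 3430 × (1240 − 17.6) × 13.8 / [3540 × (1 + 0.113 × 13.8)] = 4×10^7 / 9060 = 4413 m³.
HRT = V/Q = 4413 m³ / 3430 m³·d⁻¹ = 1.287 d × 24 = 30.88 h.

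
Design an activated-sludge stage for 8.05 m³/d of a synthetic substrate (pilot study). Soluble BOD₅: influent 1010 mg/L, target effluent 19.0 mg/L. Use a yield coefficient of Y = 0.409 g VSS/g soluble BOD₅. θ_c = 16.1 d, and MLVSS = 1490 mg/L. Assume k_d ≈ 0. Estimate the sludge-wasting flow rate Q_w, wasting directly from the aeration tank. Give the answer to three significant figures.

Biomass mass balance (decay neglected): V·X = Y·Q·(S₀ − S)·θ_c, so V = 0.409 × 8.05 × (1010 − 19.0) × 16.1 / 1490 = 35.26 m³.
For wasting at MLVSS concentration, Q_w = V/θ_c = 35.26/16.1 = 2.190 m³/d.

Q_w ≈ 2.19 m³/d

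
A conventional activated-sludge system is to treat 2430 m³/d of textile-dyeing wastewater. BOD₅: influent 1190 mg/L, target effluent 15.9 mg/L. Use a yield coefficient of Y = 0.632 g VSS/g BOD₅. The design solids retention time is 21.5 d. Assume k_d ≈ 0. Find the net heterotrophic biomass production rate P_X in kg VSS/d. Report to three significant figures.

No decay correction is needed, so Y_obs = Y = 0.632.
Substrate removed = Q·(S₀ − S) = 2430 m³/d × (1190 − 15.9) g/m³ = 2.85×10^6 g/d = 2853 kg/d.
So the net sludge growth is P_X = 0.6320 × 2853 = 1803 kg VSS/d.

P_X ≈ 1800 kg VSS/d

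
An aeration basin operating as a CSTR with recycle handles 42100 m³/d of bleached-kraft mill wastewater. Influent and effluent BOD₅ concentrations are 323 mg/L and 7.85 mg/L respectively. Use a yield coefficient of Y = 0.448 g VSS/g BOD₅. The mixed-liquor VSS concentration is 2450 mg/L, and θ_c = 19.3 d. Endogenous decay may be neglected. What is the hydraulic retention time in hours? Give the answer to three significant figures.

τ ≈ 26.7 h

With k_d = 0 the design equation reduces to V = Y Q (S₀−S) θ_c / X = 0.448 × 42100 × (323 − 7.85) × 19.3 / 2450 = 46824 m³.
Hydraulic retention time τ = V/Q = 46824 / 42100 = 1.112 d = 26.69 h.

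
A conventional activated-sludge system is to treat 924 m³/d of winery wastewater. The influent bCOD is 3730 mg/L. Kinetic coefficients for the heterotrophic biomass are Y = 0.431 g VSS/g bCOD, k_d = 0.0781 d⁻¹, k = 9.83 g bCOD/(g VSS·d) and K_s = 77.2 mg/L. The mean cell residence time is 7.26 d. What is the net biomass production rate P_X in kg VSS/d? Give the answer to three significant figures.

P_X ≈ 947 kg VSS/d

Effluent substrate depends only on kinetics and SRT: S = K_s(1 + k_d θ_c) / [θ_c(Yk − k_d) − 1] = 77.2 × (1 + 0.0781 × 7.26) / [7.26 × (0.431 × 9.83 − 0.0781) − 1] = 121.0 / 29.19 = 4.144 mg/L.
Correct the yield for decay: Y_obs = Y/(1 + k_d θ_c) = 0.431 / (1 + 0.0781 × 7.26) = 0.431 / 1.567 = 0.2750.
ΔS = 3730 − 4.14 = 3726 mg/L, so the substrate removal rate is 924 × 3726/1000 = 3443 kg bCOD/d.
Net biomass production P_X = Y_obs × Q·(S₀ − S) = 0.2750 × 3443 = 946.9 kg VSS/d.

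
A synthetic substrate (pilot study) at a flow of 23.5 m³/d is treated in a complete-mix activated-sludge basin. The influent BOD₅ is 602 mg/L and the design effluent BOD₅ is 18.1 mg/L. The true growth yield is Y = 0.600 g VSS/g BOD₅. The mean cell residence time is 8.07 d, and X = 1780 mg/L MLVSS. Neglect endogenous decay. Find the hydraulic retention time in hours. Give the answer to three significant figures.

τ ≈ 38.1 h

V·X = Y·Q·ΔS·θ_c gives V = 0.600 × 23.5 × (602 − 18.1) × 8.07 / 1780 = 37.33 m³.
τ = V/Q = 37.33/23.5 = 1.588 d, or 38.12 h.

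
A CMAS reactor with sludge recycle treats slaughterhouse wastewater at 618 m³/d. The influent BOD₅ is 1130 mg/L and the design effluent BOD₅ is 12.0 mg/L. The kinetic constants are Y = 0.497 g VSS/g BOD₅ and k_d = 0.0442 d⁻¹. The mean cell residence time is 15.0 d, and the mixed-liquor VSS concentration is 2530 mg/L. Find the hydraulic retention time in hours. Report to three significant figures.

From the SRT design equation V = Y Q (S₀−S) θ_c / [X (1 + k_d θ_c)] = 0.497 × 618 × (1130 − 12.0) × 15.0 / [2530 × (1 + 0.0442 × 15.0)] = 5.15×10^6 / 4207 = 1224 m³.
τ = V/Q = 1224/618 = 1.981 d, or 47.54 h.

τ ≈ 47.5 h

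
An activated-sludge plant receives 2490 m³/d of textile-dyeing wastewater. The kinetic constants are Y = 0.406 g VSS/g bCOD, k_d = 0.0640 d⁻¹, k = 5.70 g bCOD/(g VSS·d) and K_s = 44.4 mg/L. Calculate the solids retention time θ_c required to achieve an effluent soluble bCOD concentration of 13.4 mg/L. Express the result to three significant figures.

θ_c ≈ 2.12 d

From 1/θ_c = Y·k·S/(K_s + S) − k_d: Y·k·S/(K_s+S) = 0.406 × 5.70 × 13.4 / (44.4 + 13.4) = 0.5365 d⁻¹.
θ_c = 1/(μ − k_d) = 1/(0.5365 − 0.0640) = 1/0.4725 = 2.116 d.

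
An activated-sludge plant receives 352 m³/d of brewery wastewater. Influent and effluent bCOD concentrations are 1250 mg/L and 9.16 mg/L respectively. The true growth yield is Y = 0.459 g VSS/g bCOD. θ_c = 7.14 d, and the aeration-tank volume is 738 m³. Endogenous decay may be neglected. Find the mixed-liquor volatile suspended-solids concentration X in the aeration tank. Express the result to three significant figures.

From V·X = Y·Q·(S₀ − S)·θ_c (decay neglected): X = 0.459 × 352 × (1250 − 9.16) × 7.14 / 738 = 1940 mg/L.

X ≈ 1940 mg/L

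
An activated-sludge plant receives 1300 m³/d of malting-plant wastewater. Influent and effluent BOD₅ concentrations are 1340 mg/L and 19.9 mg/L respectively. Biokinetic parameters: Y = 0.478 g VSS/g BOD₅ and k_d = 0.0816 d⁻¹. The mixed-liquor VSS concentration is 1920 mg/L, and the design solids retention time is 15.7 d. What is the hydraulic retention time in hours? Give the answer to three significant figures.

From the SRT design equation V = Y Q (S₀−S) θ_c / [X (1 + k_d θ_c)] = 0.478 × 1300 × (1340 − 19.9) × 15.7 / [1920 × (1 + 0.0816 × 15.7)] = 1.29×10^7 / 4380 = 2941 m³.
τ = V/Q = 2941/1300 = 2.262 d, or 54.29 h.

τ ≈ 54.3 h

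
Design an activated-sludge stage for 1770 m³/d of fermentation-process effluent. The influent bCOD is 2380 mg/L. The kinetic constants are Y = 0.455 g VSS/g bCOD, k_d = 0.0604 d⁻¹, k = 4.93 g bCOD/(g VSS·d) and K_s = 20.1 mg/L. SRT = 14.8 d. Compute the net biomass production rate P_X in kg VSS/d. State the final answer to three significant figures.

P_X ≈ 1010 kg VSS/d

Effluent substrate depends only on kinetics and SRT: S = K_s(1 + k_d θ_c) / [θ_c(Yk − k_d) − 1] = 20.1 × (1 + 0.0604 × 14.8) / [14.8 × (0.455 × 4.93 − 0.0604) − 1] = 38.07 / 31.30 = 1.216 mg/L.
The observed yield is Y_obs = Y/(1 + k_d·θ_c) = 0.455 / (1 + 0.0604 × 14.8) = 0.455 / 1.894 = 0.2402 g VSS per g bCOD removed.
Q·(S₀ − S) = 1770 × (2380 − 1.22) × 10⁻³ = 4210 kg/d removed.
P_X = Y_obs · Q(S₀ − S) = 0.2402 × 4210 = 1012 kg VSS/d.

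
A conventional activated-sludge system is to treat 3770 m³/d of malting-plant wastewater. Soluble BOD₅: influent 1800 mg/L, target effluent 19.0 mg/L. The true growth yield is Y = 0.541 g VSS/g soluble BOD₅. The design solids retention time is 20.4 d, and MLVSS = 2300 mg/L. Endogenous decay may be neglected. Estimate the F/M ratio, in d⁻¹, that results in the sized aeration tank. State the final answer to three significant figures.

F/M ≈ 0.0916 d⁻¹

Biomass mass balance (decay neglected): V·X = Y·Q·(S₀ − S)·θ_c, so V = 0.541 × 3770 × (1800 − 19.0) × 20.4 / 2300 = 32218 m³.
Food-to-microorganism ratio F/M = Q S₀ / (V X) = 3770 × 1800 / (32218 × 2300) = 0.09158 d⁻¹.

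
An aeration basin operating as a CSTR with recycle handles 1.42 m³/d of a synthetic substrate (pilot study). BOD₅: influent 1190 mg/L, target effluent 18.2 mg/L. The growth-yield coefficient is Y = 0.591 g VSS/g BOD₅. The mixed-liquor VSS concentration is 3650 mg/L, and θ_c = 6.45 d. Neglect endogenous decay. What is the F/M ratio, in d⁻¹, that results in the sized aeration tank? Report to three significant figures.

V·X = Y·Q·ΔS·θ_c gives V = 0.591 × 1.42 × (1190 − 18.2) × 6.45 / 3650 = 1.738 m³.
Food-to-microorganism ratio F/M = Q S₀ / (V X) = 1.42 × 1190 / (1.738 × 3650) = 0.2664 d⁻¹.

F/M ≈ 0.266 d⁻¹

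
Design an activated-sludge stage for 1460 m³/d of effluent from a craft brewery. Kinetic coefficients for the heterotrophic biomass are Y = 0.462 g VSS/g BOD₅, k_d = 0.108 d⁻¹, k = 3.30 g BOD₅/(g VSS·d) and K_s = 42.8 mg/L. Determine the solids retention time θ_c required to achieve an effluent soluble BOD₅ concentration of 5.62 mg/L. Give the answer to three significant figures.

θ_c ≈ 14.5 d

At the target effluent, Y k S/(K_s+S) = 0.462×3.30×5.62/48.42 = 0.1770 d⁻¹.
Then 1/θ_c = μ − k_d = 0.1770 − 0.108 = 0.06896 d⁻¹, giving θ_c = 14.50 d.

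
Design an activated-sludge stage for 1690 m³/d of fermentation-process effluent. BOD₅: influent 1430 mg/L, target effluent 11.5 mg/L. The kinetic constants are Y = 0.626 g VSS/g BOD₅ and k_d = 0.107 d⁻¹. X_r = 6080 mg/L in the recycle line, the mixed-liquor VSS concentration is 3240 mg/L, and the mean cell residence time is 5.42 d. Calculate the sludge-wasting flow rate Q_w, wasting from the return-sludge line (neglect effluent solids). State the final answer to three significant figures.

From the SRT design equation V = Y Q (S₀−S) θ_c / [X (1 + k_d θ_c)] = 0.626 × 1690 × (1430 − 11.5) × 5.42 / [3240 × (1 + 0.107 × 5.42)] = 8.13×10^6 / 5119 = 1589 m³.
θ_c = V·X/(Q_w·X_r) when wasting from the recycle, so Q_w = V·X/(θ_c·X_r) = 1589 × 3240 / (5.42 × 6080) = 156.2 m³/d.

Q_w ≈ 156 m³/d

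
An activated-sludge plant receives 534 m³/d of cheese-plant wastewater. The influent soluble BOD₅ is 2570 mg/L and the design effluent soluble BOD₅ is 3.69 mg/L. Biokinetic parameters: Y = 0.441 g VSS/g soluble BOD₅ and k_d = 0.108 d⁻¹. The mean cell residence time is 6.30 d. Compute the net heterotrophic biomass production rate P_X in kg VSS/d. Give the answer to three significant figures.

Observed yield with endogenous decay: Y_obs = Y / (1 + k_d·θ_c) = 0.441 / (1 + 0.108 × 6.30) = 0.441 / 1.680 = 0.2624 g VSS/g soluble BOD₅.
Substrate removed = Q·(S₀ − S) = 534 m³/d × (2570 − 3.69) g/m³ = 1.37×10^6 g/d = 1370 kg/d.
Net biomass production P_X = Y_obs × Q·(S₀ − S) = 0.2624 × 1370 = 359.6 kg VSS/d.

P_X ≈ 360 kg VSS/d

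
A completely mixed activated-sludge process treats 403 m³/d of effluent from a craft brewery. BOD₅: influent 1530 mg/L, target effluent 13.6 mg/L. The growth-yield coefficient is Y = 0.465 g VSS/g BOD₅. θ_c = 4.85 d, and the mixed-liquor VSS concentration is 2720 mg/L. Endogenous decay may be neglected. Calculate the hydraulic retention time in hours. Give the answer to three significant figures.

V·X = Y·Q·ΔS·θ_c gives V = 0.465 × 403 × (1530 − 13.6) × 4.85 / 2720 = 506.7 m³.
Hydraulic retention time τ = V/Q = 506.7 / 403 = 1.257 d = 30.18 h.

τ ≈ 30.2 h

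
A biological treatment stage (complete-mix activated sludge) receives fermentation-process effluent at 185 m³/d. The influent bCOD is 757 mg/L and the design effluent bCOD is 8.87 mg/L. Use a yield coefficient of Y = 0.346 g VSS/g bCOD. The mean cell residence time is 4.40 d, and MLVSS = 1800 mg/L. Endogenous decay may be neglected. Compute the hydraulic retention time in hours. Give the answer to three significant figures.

τ ≈ 15.2 h

With k_d = 0 the design equation reduces to V = Y Q (S₀−S) θ_c / X = 0.346 × 185 × (757 − 8.87) × 4.40 / 1800 = 117.1 m³.
τ = V/Q = 117.1/185 = 0.6328 d, or 15.19 h.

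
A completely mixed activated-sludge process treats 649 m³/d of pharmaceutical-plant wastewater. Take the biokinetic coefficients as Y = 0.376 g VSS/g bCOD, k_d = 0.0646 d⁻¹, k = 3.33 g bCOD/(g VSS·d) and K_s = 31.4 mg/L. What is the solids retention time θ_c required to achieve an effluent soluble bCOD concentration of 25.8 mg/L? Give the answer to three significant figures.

Specific growth rate at S = 25.8 mg/L: μ = YkS/(K_s+S) = 0.376·3.33·25.8/(31.4+25.8) = 0.5647 d⁻¹.
Then 1/θ_c = μ − k_d = 0.5647 − 0.0646 = 0.5001 d⁻¹, giving θ_c = 1.999 d.

θ_c ≈ 2.00 d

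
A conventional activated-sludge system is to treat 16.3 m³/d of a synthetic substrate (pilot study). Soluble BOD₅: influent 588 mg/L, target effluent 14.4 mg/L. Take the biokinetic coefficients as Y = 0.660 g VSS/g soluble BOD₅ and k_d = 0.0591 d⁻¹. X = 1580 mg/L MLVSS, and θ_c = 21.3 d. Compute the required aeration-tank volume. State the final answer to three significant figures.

Steady-state biomass mass balance: V·X·(1 + k_d·θ_c) = Y·Q·(S₀ − S)·θ_c, so V = 0.660 × 16.3 × (588 − 14.4) × 21.3 / [1580 × (1 + 0.0591 × 21.3)] = 1.31×10^5 / 3569 = 36.83 m³.

V ≈ 36.8 m³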